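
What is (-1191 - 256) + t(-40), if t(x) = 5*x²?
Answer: 6553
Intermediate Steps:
(-1191 - 256) + t(-40) = (-1191 - 256) + 5*(-40)² = -1447 + 5*1600 = -1447 + 8000 = 6553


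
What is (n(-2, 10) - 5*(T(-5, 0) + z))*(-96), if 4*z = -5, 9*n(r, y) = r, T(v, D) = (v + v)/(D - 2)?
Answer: 5464/3 ≈ 1821.3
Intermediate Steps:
T(v, D) = 2*v/(-2 + D) (T(v, D) = (2*v)/(-2 + D) = 2*v/(-2 + D))
n(r, y) = r/9
z = -5/4 (z = (¼)*(-5) = -5/4 ≈ -1.2500)
(n(-2, 10) - 5*(T(-5, 0) + z))*(-96) = ((⅑)*(-2) - 5*(2*(-5)/(-2 + 0) - 5/4))*(-96) = (-2/9 - 5*(2*(-5)/(-2) - 5/4))*(-96) = (-2/9 - 5*(2*(-5)*(-½) - 5/4))*(-96) = (-2/9 - 5*(5 - 5/4))*(-96) = (-2/9 - 5*15/4)*(-96) = (-2/9 - 75/4)*(-96) = -683/36*(-96) = 5464/3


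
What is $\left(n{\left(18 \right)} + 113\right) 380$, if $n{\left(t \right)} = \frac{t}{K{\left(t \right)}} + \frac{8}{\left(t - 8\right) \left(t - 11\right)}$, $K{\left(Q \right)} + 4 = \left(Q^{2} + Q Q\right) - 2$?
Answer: $\frac{32202568}{749} \approx 42994.0$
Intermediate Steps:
$K{\left(Q \right)} = -6 + 2 Q^{2}$ ($K{\left(Q \right)} = -4 - \left(2 - Q^{2} - Q Q\right) = -4 + \left(\left(Q^{2} + Q^{2}\right) - 2\right) = -4 + \left(2 Q^{2} - 2\right) = -4 + \left(-2 + 2 Q^{2}\right) = -6 + 2 Q^{2}$)
$n{\left(t \right)} = \frac{t}{-6 + 2 t^{2}} + \frac{8}{\left(-11 + t\right) \left(-8 + t\right)}$ ($n{\left(t \right)} = \frac{t}{-6 + 2 t^{2}} + \frac{8}{\left(t - 8\right) \left(t - 11\right)} = \frac{t}{-6 + 2 t^{2}} + \frac{8}{\left(-8 + t\right) \left(-11 + t\right)} = \frac{t}{-6 + 2 t^{2}} + \frac{8}{\left(-11 + t\right) \left(-8 + t\right)}$)
$\left(n{\left(18 \right)} + 113\right) 380 = \left(\frac{-48 + 18^{3} - 3 \cdot 18^{2} + 88 \cdot 18}{2 \left(-3 + 18^{2}\right) \left(88 + 18^{2} - 342\right)} + 113\right) 380 = \left(\frac{-48 + 5832 - 972 + 1584}{2 \left(-3 + 324\right) \left(88 + 324 - 342\right)} + 113\right) 380 = \left(\frac{-48 + 5832 - 972 + 1584}{2 \cdot 321 \cdot 70} + 113\right) 380 = \left(\frac{1}{2} \cdot \frac{1}{321} \cdot \frac{1}{70} \cdot 6396 + 113\right) 380 = \left(\frac{533}{3745} + 113\right) 380 = \frac{423718}{3745} \cdot 380 = \frac{32202568}{749}$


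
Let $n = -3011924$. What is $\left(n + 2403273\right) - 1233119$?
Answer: $-1841770$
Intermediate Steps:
$\left(n + 2403273\right) - 1233119 = \left(-3011924 + 2403273\right) - 1233119 = -608651 - 1233119 = -1841770$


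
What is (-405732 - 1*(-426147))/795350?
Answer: 4083/159070 ≈ 0.025668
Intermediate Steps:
(-405732 - 1*(-426147))/795350 = (-405732 + 426147)*(1/795350) = 20415*(1/795350) = 4083/159070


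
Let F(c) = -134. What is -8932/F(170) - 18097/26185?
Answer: 115729711/1754395 ≈ 65.966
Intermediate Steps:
-8932/F(170) - 18097/26185 = -8932/(-134) - 18097/26185 = -8932*(-1/134) - 18097*1/26185 = 4466/67 - 18097/26185 = 115729711/1754395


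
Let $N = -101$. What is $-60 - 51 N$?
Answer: $5091$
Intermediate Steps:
$-60 - 51 N = -60 - -5151 = -60 + 5151 = 5091$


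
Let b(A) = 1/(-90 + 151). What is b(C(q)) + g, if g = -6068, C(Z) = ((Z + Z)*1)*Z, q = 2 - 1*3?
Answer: -370147/61 ≈ -6068.0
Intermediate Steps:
q = -1 (q = 2 - 3 = -1)
C(Z) = 2*Z**2 (C(Z) = ((2*Z)*1)*Z = (2*Z)*Z = 2*Z**2)
b(A) = 1/61
b(C(q)) + g = 1/61 - 6068 = -370147/61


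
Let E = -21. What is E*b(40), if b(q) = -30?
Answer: 630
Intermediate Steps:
E*b(40) = -21*(-30) = 630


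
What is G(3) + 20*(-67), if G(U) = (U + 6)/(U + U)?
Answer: -2677/2 ≈ -1338.5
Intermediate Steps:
G(U) = (6 + U)/(2*U) (G(U) = (6 + U)/((2*U)) = (6 + U)*(1/(2*U)) = (6 + U)/(2*U))
G(3) + 20*(-67) = (½)*(6 + 3)/3 + 20*(-67) = (½)*(⅓)*9 - 1340 = 3/2 - 1340 = -2677/2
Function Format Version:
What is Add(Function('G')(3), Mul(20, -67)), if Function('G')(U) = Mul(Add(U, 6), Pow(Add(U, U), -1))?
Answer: Rational(-2677, 2) ≈ -1338.5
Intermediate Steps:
Function('G')(U) = Mul(Rational(1, 2), Pow(U, -1), Add(6, U)) (Function('G')(U) = Mul(Add(6, U), Pow(Mul(2, U), -1)) = Mul(Add(6, U), Mul(Rational(1, 2), Pow(U, -1))) = Mul(Rational(1, 2), Pow(U, -1), Add(6, U)))
Add(Function('G')(3), Mul(20, -67)) = Add(Mul(Rational(1, 2), Pow(3, -1), Add(6, 3)), Mul(20, -67)) = Add(Mul(Rational(1, 2), Rational(1, 3), 9), -1340) = Add(Rational(3, 2), -1340) = Rational(-2677, 2)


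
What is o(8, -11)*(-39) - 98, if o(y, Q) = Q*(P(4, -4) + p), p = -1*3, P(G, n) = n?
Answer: -3101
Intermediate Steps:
p = -3
o(y, Q) = -7*Q (o(y, Q) = Q*(-4 - 3) = Q*(-7) = -7*Q)
o(8, -11)*(-39) - 98 = -7*(-11)*(-39) - 98 = 77*(-39) - 98 = -3003 - 98 = -3101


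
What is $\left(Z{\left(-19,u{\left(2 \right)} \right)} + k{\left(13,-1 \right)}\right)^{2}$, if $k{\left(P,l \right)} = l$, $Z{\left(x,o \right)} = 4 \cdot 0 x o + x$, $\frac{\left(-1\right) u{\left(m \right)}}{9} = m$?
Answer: $400$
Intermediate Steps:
$u{\left(m \right)} = - 9 m$
$Z{\left(x,o \right)} = x$ ($Z{\left(x,o \right)} = 0 x o + x = 0 o + x = 0 + x = x$)
$\left(Z{\left(-19,u{\left(2 \right)} \right)} + k{\left(13,-1 \right)}\right)^{2} = \left(-19 - 1\right)^{2} = \left(-20\right)^{2} = 400$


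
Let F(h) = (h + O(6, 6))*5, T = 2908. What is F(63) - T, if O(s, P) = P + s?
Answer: -2533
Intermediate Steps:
F(h) = 60 + 5*h (F(h) = (h + (6 + 6))*5 = (h + 12)*5 = (12 + h)*5 = 60 + 5*h)
F(63) - T = (60 + 5*63) - 1*2908 = (60 + 315) - 2908 = 375 - 2908 = -2533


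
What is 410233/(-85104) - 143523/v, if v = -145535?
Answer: -47488878263/12385610640 ≈ -3.8342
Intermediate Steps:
410233/(-85104) - 143523/v = 410233/(-85104) - 143523/(-145535) = 410233*(-1/85104) - 143523*(-1/145535) = -410233/85104 + 143523/145535 = -47488878263/12385610640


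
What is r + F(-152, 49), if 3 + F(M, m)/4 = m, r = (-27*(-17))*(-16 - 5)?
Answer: -9455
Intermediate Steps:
r = -9639 (r = 459*(-21) = -9639)
F(M, m) = -12 + 4*m
r + F(-152, 49) = -9639 + (-12 + 4*49) = -9639 + (-12 + 196) = -9639 + 184 = -9455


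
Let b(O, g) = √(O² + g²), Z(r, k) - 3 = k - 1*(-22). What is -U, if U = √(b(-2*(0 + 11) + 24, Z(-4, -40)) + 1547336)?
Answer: -√(1547336 + √229) ≈ -1243.9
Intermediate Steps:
Z(r, k) = 25 + k (Z(r, k) = 3 + (k - 1*(-22)) = 3 + (k + 22) = 3 + (22 + k) = 25 + k)
U = √(1547336 + √229) (U = √(√((-2*(0 + 11) + 24)² + (25 - 40)²) + 1547336) = √(√((-2*11 + 24)² + (-15)²) + 1547336) = √(√((-22 + 24)² + 225) + 1547336) = √(√(2² + 225) + 1547336) = √(√(4 + 225) + 1547336) = √(√229 + 1547336) = √(1547336 + √229) ≈ 1243.9)
-U = -√(1547336 + √229)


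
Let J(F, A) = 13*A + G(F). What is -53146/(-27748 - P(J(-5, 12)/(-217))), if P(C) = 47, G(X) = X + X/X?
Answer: 53146/27795 ≈ 1.9121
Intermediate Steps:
G(X) = 1 + X (G(X) = X + 1 = 1 + X)
J(F, A) = 1 + F + 13*A (J(F, A) = 13*A + (1 + F) = 1 + F + 13*A)
-53146/(-27748 - P(J(-5, 12)/(-217))) = -53146/(-27748 - 1*47) = -53146/(-27748 - 47) = -53146/(-27795) = -53146*(-1/27795) = 53146/27795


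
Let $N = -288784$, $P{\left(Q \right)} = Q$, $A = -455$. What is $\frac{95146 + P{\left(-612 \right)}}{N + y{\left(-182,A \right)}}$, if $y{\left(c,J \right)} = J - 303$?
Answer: $- \frac{4297}{13161} \approx -0.3265$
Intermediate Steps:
$y{\left(c,J \right)} = -303 + J$ ($y{\left(c,J \right)} = J - 303 = -303 + J$)
$\frac{95146 + P{\left(-612 \right)}}{N + y{\left(-182,A \right)}} = \frac{95146 - 612}{-288784 - 758} = \frac{94534}{-288784 - 758} = \frac{94534}{-289542} = 94534 \left(- \frac{1}{289542}\right) = - \frac{4297}{13161}$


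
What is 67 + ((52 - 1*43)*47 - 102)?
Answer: 388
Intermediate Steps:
67 + ((52 - 1*43)*47 - 102) = 67 + ((52 - 43)*47 - 102) = 67 + (9*47 - 102) = 67 + (423 - 102) = 67 + 321 = 388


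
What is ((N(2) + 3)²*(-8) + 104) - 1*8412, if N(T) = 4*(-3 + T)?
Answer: -8316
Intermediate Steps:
N(T) = -12 + 4*T
((N(2) + 3)²*(-8) + 104) - 1*8412 = (((-12 + 4*2) + 3)²*(-8) + 104) - 1*8412 = (((-12 + 8) + 3)²*(-8) + 104) - 8412 = ((-4 + 3)²*(-8) + 104) - 8412 = ((-1)²*(-8) + 104) - 8412 = (1*(-8) + 104) - 8412 = (-8 + 104) - 8412 = 96 - 8412 = -8316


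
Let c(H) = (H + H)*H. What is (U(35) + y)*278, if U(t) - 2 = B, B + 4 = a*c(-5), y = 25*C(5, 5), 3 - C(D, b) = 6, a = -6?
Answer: -104806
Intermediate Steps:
c(H) = 2*H² (c(H) = (2*H)*H = 2*H²)
C(D, b) = -3 (C(D, b) = 3 - 1*6 = 3 - 6 = -3)
y = -75 (y = 25*(-3) = -75)
B = -304 (B = -4 - 12*(-5)² = -4 - 12*25 = -4 - 6*50 = -4 - 300 = -304)
U(t) = -302 (U(t) = 2 - 304 = -302)
(U(35) + y)*278 = (-302 - 75)*278 = -377*278 = -104806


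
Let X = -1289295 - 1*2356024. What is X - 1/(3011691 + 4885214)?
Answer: -28786737837696/7896905 ≈ -3.6453e+6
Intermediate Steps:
X = -3645319 (X = -1289295 - 2356024 = -3645319)
X - 1/(3011691 + 4885214) = -3645319 - 1/(3011691 + 4885214) = -3645319 - 1/7896905 = -28786737837696/7896905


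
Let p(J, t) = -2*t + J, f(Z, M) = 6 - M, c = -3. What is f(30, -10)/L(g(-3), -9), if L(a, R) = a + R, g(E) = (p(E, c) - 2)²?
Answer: -2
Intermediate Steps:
p(J, t) = J - 2*t
g(E) = (4 + E)² (g(E) = ((E - 2*(-3)) - 2)² = ((E + 6) - 2)² = ((6 + E) - 2)² = (4 + E)²)
L(a, R) = R + a
f(30, -10)/L(g(-3), -9) = (6 - 1*(-10))/(-9 + (4 - 3)²) = (6 + 10)/(-9 + 1²) = 16/(-9 + 1) = 16/(-8) = 16*(-⅛) = -2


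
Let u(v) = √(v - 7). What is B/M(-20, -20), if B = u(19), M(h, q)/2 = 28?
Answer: √3/28 ≈ 0.061859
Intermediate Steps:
M(h, q) = 56 (M(h, q) = 2*28 = 56)
u(v) = √(-7 + v)
B = 2*√3 (B = √(-7 + 19) = √12 = 2*√3 ≈ 3.4641)
B/M(-20, -20) = (2*√3)/56 = (2*√3)*(1/56) = √3/28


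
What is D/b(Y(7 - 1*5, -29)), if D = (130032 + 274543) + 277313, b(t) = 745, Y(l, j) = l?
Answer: 681888/745 ≈ 915.29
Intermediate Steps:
D = 681888 (D = 404575 + 277313 = 681888)
D/b(Y(7 - 1*5, -29)) = 681888/745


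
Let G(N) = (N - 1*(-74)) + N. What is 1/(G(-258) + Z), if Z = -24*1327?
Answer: -1/32290 ≈ -3.0969e-5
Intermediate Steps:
Z = -31848
G(N) = 74 + 2*N (G(N) = (N + 74) + N = (74 + N) + N = 74 + 2*N)
1/(G(-258) + Z) = 1/((74 + 2*(-258)) - 31848) = 1/((74 - 516) - 31848) = 1/(-442 - 31848) = 1/(-32290) = -1/32290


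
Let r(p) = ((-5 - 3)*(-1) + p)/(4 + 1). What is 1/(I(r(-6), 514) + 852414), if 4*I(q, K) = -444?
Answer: 1/852303 ≈ 1.1733e-6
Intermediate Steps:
r(p) = 8/5 + p/5 (r(p) = (-8*(-1) + p)/5 = (8 + p)*(⅕) = 8/5 + p/5)
I(q, K) = -111 (I(q, K) = (¼)*(-444) = -111)
1/(I(r(-6), 514) + 852414) = 1/(-111 + 852414) = 1/852303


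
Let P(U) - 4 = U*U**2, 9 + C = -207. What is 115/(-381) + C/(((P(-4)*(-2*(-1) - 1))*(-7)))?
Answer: -10883/13335 ≈ -0.81612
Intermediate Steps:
C = -216 (C = -9 - 207 = -216)
P(U) = 4 + U**3 (P(U) = 4 + U*U**2 = 4 + U**3)
115/(-381) + C/(((P(-4)*(-2*(-1) - 1))*(-7))) = 115/(-381) - 216*(-1/(7*(4 + (-4)**3)*(-2*(-1) - 1))) = 115*(-1/381) - 216*(-1/(7*(2 - 1)*(4 - 64))) = -115/381 - 216/(-60*1*(-7)) = -115/381 - 216/((-60*(-7))) = -115/381 - 216/420 = -115/381 - 216*1/420 = -115/381 - 18/35 = -10883/13335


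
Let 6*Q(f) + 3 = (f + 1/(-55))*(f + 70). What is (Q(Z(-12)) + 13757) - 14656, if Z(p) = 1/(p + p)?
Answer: -171109601/190080 ≈ -900.20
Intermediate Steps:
Z(p) = 1/(2*p)
Q(f) = -½ + (70 + f)*(-1/55 + f)/6 (Q(f) = -½ + ((f + 1/(-55))*(f + 70))/6 = -½ + ((f - 1/55)*(70 + f))/6 = -½ + ((-1/55 + f)*(70 + f))/6 = -½ + ((70 + f)*(-1/55 + f))/6 = -½ + (70 + f)*(-1/55 + f)/6)
(Q(Z(-12)) + 13757) - 14656 = ((-47/66 + ((½)/(-12))²/6 + 1283*((½)/(-12))/110) + 13757) - 14656 = ((-47/66 + ((½)*(-1/12))²/6 + 1283*((½)*(-1/12))/110) + 13757) - 14656 = ((-47/66 + (-1/24)²/6 + (1283/110)*(-1/24)) + 13757) - 14656 = ((-47/66 + (⅙)*(1/576) - 1283/2640) + 13757) - 14656 = ((-47/66 + 1/3456 - 1283/2640) + 13757) - 14656 = (-227681/190080 + 13757) - 14656 = 2614702879/190080 - 14656 = -171109601/190080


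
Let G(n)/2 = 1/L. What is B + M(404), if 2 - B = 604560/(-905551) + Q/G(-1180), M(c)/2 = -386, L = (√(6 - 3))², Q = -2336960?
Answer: 3173658027730/905551 ≈ 3.5047e+6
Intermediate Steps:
L = 3 (L = (√3)² = 3)
M(c) = -772 (M(c) = 2*(-386) = -772)
G(n) = ⅔ (G(n) = 2/3 = 2*(⅓) = ⅔)
B = 3174357113102/905551 (B = 2 - (604560/(-905551) - 2336960/⅔) = 2 - (604560*(-1/905551) - 2336960*3/2) = 2 - (-604560/905551 - 3505440) = 2 - 1*(-3174355302000/905551) = 2 + 3174355302000/905551 = 3174357113102/905551 ≈ 3.5054e+6)
B + M(404) = 3174357113102/905551 - 772 = 3173658027730/905551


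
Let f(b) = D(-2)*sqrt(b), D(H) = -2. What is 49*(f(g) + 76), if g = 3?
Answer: 3724 - 98*sqrt(3) ≈ 3554.3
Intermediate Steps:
f(b) = -2*sqrt(b)
49*(f(g) + 76) = 49*(-2*sqrt(3) + 76) = 49*(76 - 2*sqrt(3)) = 3724 - 98*sqrt(3)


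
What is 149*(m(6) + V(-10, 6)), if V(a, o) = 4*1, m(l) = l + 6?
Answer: 2384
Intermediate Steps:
m(l) = 6 + l
V(a, o) = 4
149*(m(6) + V(-10, 6)) = 149*((6 + 6) + 4) = 149*(12 + 4) = 149*16 = 2384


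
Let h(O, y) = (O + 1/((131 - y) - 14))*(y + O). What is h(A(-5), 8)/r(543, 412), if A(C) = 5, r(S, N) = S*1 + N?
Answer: 7098/104095 ≈ 0.068188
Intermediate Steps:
r(S, N) = N + S (r(S, N) = S + N = N + S)
h(O, y) = (O + y)*(O + 1/(117 - y)) (h(O, y) = (O + 1/(117 - y))*(O + y) = (O + y)*(O + 1/(117 - y)))
h(A(-5), 8)/r(543, 412) = ((-1*5 - 1*8 - 117*5² + 5*8² + 8*5² - 117*5*8)/(-117 + 8))/(412 + 543) = ((-5 - 8 - 117*25 + 5*64 + 8*25 - 4680)/(-109))/955 = -(-5 - 8 - 2925 + 320 + 200 - 4680)/109*(1/955) = -1/109*(-7098)*(1/955) = (7098/109)*(1/955) = 7098/104095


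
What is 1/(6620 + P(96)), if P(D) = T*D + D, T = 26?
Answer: 1/9212 ≈ 0.00010855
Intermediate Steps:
P(D) = 27*D (P(D) = 26*D + D = 27*D)
1/(6620 + P(96)) = 1/(6620 + 27*96) = 1/(6620 + 2592) = 1/9212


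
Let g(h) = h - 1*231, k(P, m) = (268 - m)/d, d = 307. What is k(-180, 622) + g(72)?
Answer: -49167/307 ≈ -160.15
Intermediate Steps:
k(P, m) = 268/307 - m/307 (k(P, m) = (268 - m)/307 = (268 - m)*(1/307) = 268/307 - m/307)
g(h) = -231 + h (g(h) = h - 231 = -231 + h)
k(-180, 622) + g(72) = (268/307 - 1/307*622) + (-231 + 72) = (268/307 - 622/307) - 159 = -354/307 - 159 = -49167/307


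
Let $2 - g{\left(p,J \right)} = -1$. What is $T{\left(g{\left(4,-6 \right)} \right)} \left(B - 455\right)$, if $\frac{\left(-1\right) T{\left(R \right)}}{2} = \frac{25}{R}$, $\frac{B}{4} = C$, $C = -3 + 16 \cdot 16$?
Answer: $- \frac{27850}{3} \approx -9283.3$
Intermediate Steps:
$g{\left(p,J \right)} = 3$ ($g{\left(p,J \right)} = 2 - -1 = 2 + 1 = 3$)
$C = 253$ ($C = -3 + 256 = 253$)
$B = 1012$ ($B = 4 \cdot 253 = 1012$)
$T{\left(R \right)} = - \frac{50}{R}$ ($T{\left(R \right)} = - 2 \frac{25}{R} = - \frac{50}{R}$)
$T{\left(g{\left(4,-6 \right)} \right)} \left(B - 455\right) = - \frac{50}{3} \left(1012 - 455\right) = \left(-50\right) \frac{1}{3} \cdot 557 = \left(- \frac{50}{3}\right) 557 = - \frac{27850}{3}$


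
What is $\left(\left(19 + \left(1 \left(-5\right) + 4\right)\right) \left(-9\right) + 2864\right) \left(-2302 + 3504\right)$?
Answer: $3247804$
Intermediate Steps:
$\left(\left(19 + \left(1 \left(-5\right) + 4\right)\right) \left(-9\right) + 2864\right) \left(-2302 + 3504\right) = \left(\left(19 + \left(-5 + 4\right)\right) \left(-9\right) + 2864\right) 1202 = \left(\left(19 - 1\right) \left(-9\right) + 2864\right) 1202 = \left(18 \left(-9\right) + 2864\right) 1202 = \left(-162 + 2864\right) 1202 = 2702 \cdot 1202 = 3247804$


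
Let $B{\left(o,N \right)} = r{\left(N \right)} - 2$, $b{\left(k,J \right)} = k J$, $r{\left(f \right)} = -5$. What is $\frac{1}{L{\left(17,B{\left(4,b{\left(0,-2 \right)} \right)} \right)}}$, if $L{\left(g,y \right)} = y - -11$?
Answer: $\frac{1}{4} \approx 0.25$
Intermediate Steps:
$b{\left(k,J \right)} = J k$
$B{\left(o,N \right)} = -7$ ($B{\left(o,N \right)} = -5 - 2 = -7$)
$L{\left(g,y \right)} = 11 + y$ ($L{\left(g,y \right)} = y + 11 = 11 + y$)
$\frac{1}{L{\left(17,B{\left(4,b{\left(0,-2 \right)} \right)} \right)}} = \frac{1}{11 - 7} = \frac{1}{4}$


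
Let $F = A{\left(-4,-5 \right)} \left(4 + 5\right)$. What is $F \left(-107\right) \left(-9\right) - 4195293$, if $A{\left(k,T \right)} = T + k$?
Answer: $-4273296$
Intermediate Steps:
$F = -81$ ($F = \left(-5 - 4\right) \left(4 + 5\right) = \left(-9\right) 9 = -81$)
$F \left(-107\right) \left(-9\right) - 4195293 = \left(-81\right) \left(-107\right) \left(-9\right) - 4195293 = 8667 \left(-9\right) - 4195293 = -78003 - 4195293 = -4273296$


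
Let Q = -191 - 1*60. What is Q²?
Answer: 63001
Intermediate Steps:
Q = -251 (Q = -191 - 60 = -251)
Q² = (-251)² = 63001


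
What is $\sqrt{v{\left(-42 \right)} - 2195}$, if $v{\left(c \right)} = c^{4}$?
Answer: $\sqrt{3109501} \approx 1763.4$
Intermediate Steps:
$\sqrt{v{\left(-42 \right)} - 2195} = \sqrt{\left(-42\right)^{4} - 2195} = \sqrt{3111696 - 2195} = \sqrt{3109501}$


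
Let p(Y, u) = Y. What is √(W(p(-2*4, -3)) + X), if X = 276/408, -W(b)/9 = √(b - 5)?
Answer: √(782 - 10404*I*√13)/34 ≈ 4.0702 - 3.9863*I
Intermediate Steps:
W(b) = -9*√(-5 + b) (W(b) = -9*√(b - 5) = -9*√(-5 + b))
X = 23/34 (X = 276*(1/408) = 23/34 ≈ 0.67647)
√(W(p(-2*4, -3)) + X) = √(-9*√(-5 - 2*4) + 23/34) = √(-9*√(-5 - 8) + 23/34) = √(-9*I*√13 + 23/34) = √(23/34 - 9*I*√13)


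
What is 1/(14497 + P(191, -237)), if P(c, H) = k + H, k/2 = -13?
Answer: 1/14234 ≈ 7.0254e-5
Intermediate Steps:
k = -26 (k = 2*(-13) = -26)
P(c, H) = -26 + H
1/(14497 + P(191, -237)) = 1/(14497 + (-26 - 237)) = 1/(14497 - 263) = 1/14234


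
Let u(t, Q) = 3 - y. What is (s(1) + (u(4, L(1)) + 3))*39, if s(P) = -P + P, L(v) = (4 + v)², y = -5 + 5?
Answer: 234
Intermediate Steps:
y = 0
u(t, Q) = 3 (u(t, Q) = 3 - 1*0 = 3 + 0 = 3)
s(P) = 0
(s(1) + (u(4, L(1)) + 3))*39 = (0 + (3 + 3))*39 = (0 + 6)*39 = 6*39 = 234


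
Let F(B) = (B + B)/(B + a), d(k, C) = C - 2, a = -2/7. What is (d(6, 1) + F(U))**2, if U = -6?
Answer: 100/121 ≈ 0.82645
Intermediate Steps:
a = -2/7 (a = -2*1/7 = -2/7 ≈ -0.28571)
d(k, C) = -2 + C
F(B) = 2*B/(-2/7 + B) (F(B) = (B + B)/(B - 2/7) = (2*B)/(-2/7 + B) = 2*B/(-2/7 + B))
(d(6, 1) + F(U))**2 = ((-2 + 1) + 14*(-6)/(-2 + 7*(-6)))**2 = (-1 + 14*(-6)/(-2 - 42))**2 = (-1 + 14*(-6)/(-44))**2 = (-1 + 14*(-6)*(-1/44))**2 = (-1 + 21/11)**2 = (10/11)**2 = 100/121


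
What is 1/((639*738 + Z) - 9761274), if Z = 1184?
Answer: -1/9288508 ≈ -1.0766e-7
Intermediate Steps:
1/((639*738 + Z) - 9761274) = 1/((639*738 + 1184) - 9761274) = 1/((471582 + 1184) - 9761274) = 1/(472766 - 9761274) = 1/(-9288508) = -1/9288508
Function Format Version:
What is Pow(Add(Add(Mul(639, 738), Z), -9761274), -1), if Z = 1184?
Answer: Rational(-1, 9288508) ≈ -1.0766e-7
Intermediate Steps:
Pow(Add(Add(Mul(639, 738), Z), -9761274), -1) = Pow(Add(Add(Mul(639, 738), 1184), -9761274), -1) = Pow(Add(Add(471582, 1184), -9761274), -1) = Pow(Add(472766, -9761274), -1) = Pow(-9288508, -1) = Rational(-1, 9288508)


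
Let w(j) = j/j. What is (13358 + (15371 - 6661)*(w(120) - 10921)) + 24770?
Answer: -95075072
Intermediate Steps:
w(j) = 1
(13358 + (15371 - 6661)*(w(120) - 10921)) + 24770 = (13358 + (15371 - 6661)*(1 - 10921)) + 24770 = (13358 + 8710*(-10920)) + 24770 = (13358 - 95113200) + 24770 = -95099842 + 24770 = -95075072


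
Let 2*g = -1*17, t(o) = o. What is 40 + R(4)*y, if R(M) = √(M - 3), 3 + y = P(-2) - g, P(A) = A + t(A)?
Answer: 83/2 ≈ 41.500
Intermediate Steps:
P(A) = 2*A (P(A) = A + A = 2*A)
g = -17/2 (g = (-1*17)/2 = (½)*(-17) = -17/2 ≈ -8.5000)
y = 3/2 (y = -3 + (2*(-2) - 1*(-17/2)) = -3 + (-4 + 17/2) = -3 + 9/2 = 3/2 ≈ 1.5000)
R(M) = √(-3 + M)
40 + R(4)*y = 40 + √(-3 + 4)*(3/2) = 40 + √1*(3/2) = 40 + 1*(3/2) = 40 + 3/2 = 83/2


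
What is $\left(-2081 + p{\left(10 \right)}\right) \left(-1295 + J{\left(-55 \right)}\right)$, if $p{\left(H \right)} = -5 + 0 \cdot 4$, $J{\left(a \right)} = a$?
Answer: $2816100$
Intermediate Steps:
$p{\left(H \right)} = -5$ ($p{\left(H \right)} = -5 + 0 = -5$)
$\left(-2081 + p{\left(10 \right)}\right) \left(-1295 + J{\left(-55 \right)}\right) = \left(-2081 - 5\right) \left(-1295 - 55\right) = \left(-2086\right) \left(-1350\right) = 2816100$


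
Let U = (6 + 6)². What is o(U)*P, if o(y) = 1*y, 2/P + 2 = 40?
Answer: 144/19 ≈ 7.5789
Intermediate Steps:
P = 1/19 (P = 2/(-2 + 40) = 2/38 = 2*(1/38) = 1/19 ≈ 0.052632)
U = 144 (U = 12² = 144)
o(y) = y
o(U)*P = 144*(1/19) = 144/19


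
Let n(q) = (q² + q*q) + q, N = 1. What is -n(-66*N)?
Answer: -8646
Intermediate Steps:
n(q) = q + 2*q² (n(q) = (q² + q²) + q = 2*q² + q = q + 2*q²)
-n(-66*N) = -(-66*1)*(1 + 2*(-66*1)) = -(-66)*(1 + 2*(-66)) = -(-66)*(1 - 132) = -(-66)*(-131) = -1*8646 = -8646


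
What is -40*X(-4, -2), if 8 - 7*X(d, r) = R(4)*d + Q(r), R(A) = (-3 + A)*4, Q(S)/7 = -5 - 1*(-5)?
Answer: -960/7 ≈ -137.14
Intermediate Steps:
Q(S) = 0 (Q(S) = 7*(-5 - 1*(-5)) = 7*(-5 + 5) = 7*0 = 0)
R(A) = -12 + 4*A
X(d, r) = 8/7 - 4*d/7 (X(d, r) = 8/7 - ((-12 + 4*4)*d + 0)/7 = 8/7 - ((-12 + 16)*d + 0)/7 = 8/7 - (4*d + 0)/7 = 8/7 - 4*d/7)
-40*X(-4, -2) = -40*(8/7 - 4/7*(-4)) = -40*(8/7 + 16/7) = -40*24/7 = -960/7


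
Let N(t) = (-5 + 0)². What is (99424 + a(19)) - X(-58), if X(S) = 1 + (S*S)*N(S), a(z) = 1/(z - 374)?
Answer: 5439664/355 ≈ 15323.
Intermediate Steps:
N(t) = 25 (N(t) = (-5)² = 25)
a(z) = 1/(-374 + z)
X(S) = 1 + 25*S² (X(S) = 1 + (S*S)*25 = 1 + S²*25 = 1 + 25*S²)
(99424 + a(19)) - X(-58) = (99424 + 1/(-374 + 19)) - (1 + 25*(-58)²) = (99424 + 1/(-355)) - (1 + 25*3364) = (99424 - 1/355) - (1 + 84100) = 35295519/355 - 1*84101 = 35295519/355 - 84101 = 5439664/355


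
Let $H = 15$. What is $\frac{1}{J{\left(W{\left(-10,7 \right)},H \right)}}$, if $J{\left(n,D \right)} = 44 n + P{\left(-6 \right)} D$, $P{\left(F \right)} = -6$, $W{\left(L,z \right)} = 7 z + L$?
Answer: $\frac{1}{1626} \approx 0.00061501$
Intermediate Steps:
$W{\left(L,z \right)} = L + 7 z$
$J{\left(n,D \right)} = - 6 D + 44 n$ ($J{\left(n,D \right)} = 44 n - 6 D = - 6 D + 44 n$)
$\frac{1}{J{\left(W{\left(-10,7 \right)},H \right)}} = \frac{1}{\left(-6\right) 15 + 44 \left(-10 + 7 \cdot 7\right)} = \frac{1}{-90 + 44 \left(-10 + 49\right)} = \frac{1}{-90 + 44 \cdot 39} = \frac{1}{-90 + 1716} = \frac{1}{1626}$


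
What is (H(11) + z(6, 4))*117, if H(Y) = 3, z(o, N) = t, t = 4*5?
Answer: 2691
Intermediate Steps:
t = 20
z(o, N) = 20
(H(11) + z(6, 4))*117 = (3 + 20)*117 = 23*117 = 2691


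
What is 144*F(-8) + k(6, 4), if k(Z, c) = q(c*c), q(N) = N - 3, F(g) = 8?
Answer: 1165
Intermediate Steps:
q(N) = -3 + N
k(Z, c) = -3 + c**2 (k(Z, c) = -3 + c*c = -3 + c**2)
144*F(-8) + k(6, 4) = 144*8 + (-3 + 4**2) = 1152 + (-3 + 16) = 1152 + 13 = 1165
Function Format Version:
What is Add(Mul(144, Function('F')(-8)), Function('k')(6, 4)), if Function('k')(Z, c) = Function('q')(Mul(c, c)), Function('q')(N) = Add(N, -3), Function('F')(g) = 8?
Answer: 1165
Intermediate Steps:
Function('q')(N) = Add(-3, N)
Function('k')(Z, c) = Add(-3, Pow(c, 2)) (Function('k')(Z, c) = Add(-3, Mul(c, c)) = Add(-3, Pow(c, 2)))
Add(Mul(144, Function('F')(-8)), Function('k')(6, 4)) = Add(Mul(144, 8), Add(-3, Pow(4, 2))) = Add(1152, Add(-3, 16)) = Add(1152, 13) = 1165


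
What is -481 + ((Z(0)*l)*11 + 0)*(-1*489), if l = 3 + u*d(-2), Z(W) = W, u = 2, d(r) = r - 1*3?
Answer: -481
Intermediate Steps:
d(r) = -3 + r (d(r) = r - 3 = -3 + r)
l = -7 (l = 3 + 2*(-3 - 2) = 3 + 2*(-5) = 3 - 10 = -7)
-481 + ((Z(0)*l)*11 + 0)*(-1*489) = -481 + ((0*(-7))*11 + 0)*(-1*489) = -481 + (0*11 + 0)*(-489) = -481 + (0 + 0)*(-489) = -481 + 0*(-489) = -481 + 0 = -481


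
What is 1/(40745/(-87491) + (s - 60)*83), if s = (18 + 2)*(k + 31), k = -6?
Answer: 87491/3195130575 ≈ 2.7383e-5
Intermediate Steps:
s = 500 (s = (18 + 2)*(-6 + 31) = 20*25 = 500)
1/(40745/(-87491) + (s - 60)*83) = 1/(40745/(-87491) + (500 - 60)*83) = 1/(40745*(-1/87491) + 440*83) = 1/(-40745/87491 + 36520) = 1/(3195130575/87491) = 87491/3195130575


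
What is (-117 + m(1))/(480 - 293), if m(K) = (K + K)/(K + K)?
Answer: -116/187 ≈ -0.62032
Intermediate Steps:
m(K) = 1 (m(K) = (2*K)/((2*K)) = (2*K)*(1/(2*K)) = 1)
(-117 + m(1))/(480 - 293) = (-117 + 1)/(480 - 293) = -116/187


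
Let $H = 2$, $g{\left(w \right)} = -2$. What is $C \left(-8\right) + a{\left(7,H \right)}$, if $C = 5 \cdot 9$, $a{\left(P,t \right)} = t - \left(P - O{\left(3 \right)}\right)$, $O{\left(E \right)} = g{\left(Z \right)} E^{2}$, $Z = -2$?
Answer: $-383$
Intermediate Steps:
$O{\left(E \right)} = - 2 E^{2}$
$a{\left(P,t \right)} = -18 + t - P$ ($a{\left(P,t \right)} = t - \left(P - - 2 \cdot 3^{2}\right) = t - \left(P - \left(-2\right) 9\right) = t - \left(P - -18\right) = t - \left(P + 18\right) = t - \left(18 + P\right) = -18 + t - P$)
$C = 45$
$C \left(-8\right) + a{\left(7,H \right)} = 45 \left(-8\right) - 23 = -360 - 23 = -383$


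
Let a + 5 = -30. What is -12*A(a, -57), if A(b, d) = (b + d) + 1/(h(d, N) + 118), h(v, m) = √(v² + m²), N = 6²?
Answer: 10353000/9379 + 36*√505/9379 ≈ 1103.9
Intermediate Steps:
N = 36
h(v, m) = √(m² + v²)
a = -35 (a = -5 - 30 = -35)
A(b, d) = b + d + 1/(118 + √(1296 + d²)) (A(b, d) = (b + d) + 1/(√(36² + d²) + 118) = (b + d) + 1/(√(1296 + d²) + 118) = (b + d) + 1/(118 + √(1296 + d²)) = b + d + 1/(118 + √(1296 + d²)))
-12*A(a, -57) = -12*(1 + 118*(-35) + 118*(-57) - 35*√(1296 + (-57)²) - 57*√(1296 + (-57)²))/(118 + √(1296 + (-57)²)) = -12*(1 - 4130 - 6726 - 35*√(1296 + 3249) - 57*√(1296 + 3249))/(118 + √(1296 + 3249)) = -12*(1 - 4130 - 6726 - 105*√505 - 171*√505)/(118 + √4545) = -12*(1 - 4130 - 6726 - 105*√505 - 171*√505)/(118 + 3*√505) = -12*(-10855 - 276*√505)/(118 + 3*√505)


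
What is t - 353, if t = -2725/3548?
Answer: -1255169/3548 ≈ -353.77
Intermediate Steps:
t = -2725/3548 (t = -2725*1/3548 = -2725/3548 ≈ -0.76804)
t - 353 = -2725/3548 - 353 = -1255169/3548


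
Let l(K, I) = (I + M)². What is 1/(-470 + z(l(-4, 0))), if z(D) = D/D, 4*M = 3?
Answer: -1/469 ≈ -0.0021322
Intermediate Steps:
M = ¾ (M = (¼)*3 = ¾ ≈ 0.75000)
l(K, I) = (¾ + I)² (l(K, I) = (I + ¾)² = (¾ + I)²)
z(D) = 1
1/(-470 + z(l(-4, 0))) = 1/(-470 + 1) = 1/(-469) = -1/469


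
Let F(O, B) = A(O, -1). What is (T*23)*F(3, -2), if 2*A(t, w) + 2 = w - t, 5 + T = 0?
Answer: 345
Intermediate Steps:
T = -5 (T = -5 + 0 = -5)
A(t, w) = -1 + w/2 - t/2 (A(t, w) = -1 + (w - t)/2 = -1 + (w/2 - t/2) = -1 + w/2 - t/2)
F(O, B) = -3/2 - O/2 (F(O, B) = -1 + (½)*(-1) - O/2 = -1 - ½ - O/2 = -3/2 - O/2)
(T*23)*F(3, -2) = (-5*23)*(-3/2 - ½*3) = -115*(-3/2 - 3/2) = -115*(-3) = 345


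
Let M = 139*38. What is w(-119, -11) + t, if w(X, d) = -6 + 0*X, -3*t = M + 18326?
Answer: -23626/3 ≈ -7875.3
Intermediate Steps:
M = 5282
t = -23608/3 (t = -(5282 + 18326)/3 = -⅓*23608 = -23608/3 ≈ -7869.3)
w(X, d) = -6 (w(X, d) = -6 + 0 = -6)
w(-119, -11) + t = -6 - 23608/3 = -23626/3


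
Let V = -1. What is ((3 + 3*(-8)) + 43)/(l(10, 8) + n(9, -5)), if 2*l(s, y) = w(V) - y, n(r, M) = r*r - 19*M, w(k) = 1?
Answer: 44/345 ≈ 0.12754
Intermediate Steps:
n(r, M) = r**2 - 19*M
l(s, y) = 1/2 - y/2 (l(s, y) = (1 - y)/2 = 1/2 - y/2)
((3 + 3*(-8)) + 43)/(l(10, 8) + n(9, -5)) = ((3 + 3*(-8)) + 43)/((1/2 - 1/2*8) + (9**2 - 19*(-5))) = ((3 - 24) + 43)/((1/2 - 4) + (81 + 95)) = (-21 + 43)/(-7/2 + 176) = 22/(345/2) = 22*(2/345) = 44/345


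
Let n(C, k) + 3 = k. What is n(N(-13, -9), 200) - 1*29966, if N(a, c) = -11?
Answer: -29769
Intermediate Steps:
n(C, k) = -3 + k
n(N(-13, -9), 200) - 1*29966 = (-3 + 200) - 1*29966 = 197 - 29966 = -29769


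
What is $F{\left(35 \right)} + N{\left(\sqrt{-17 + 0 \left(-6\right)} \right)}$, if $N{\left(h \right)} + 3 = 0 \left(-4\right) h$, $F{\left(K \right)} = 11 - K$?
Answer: $-27$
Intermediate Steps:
$N{\left(h \right)} = -3$ ($N{\left(h \right)} = -3 + 0 \left(-4\right) h = -3 + 0 h = -3 + 0 = -3$)
$F{\left(35 \right)} + N{\left(\sqrt{-17 + 0 \left(-6\right)} \right)} = \left(11 - 35\right) - 3 = -24 - 3 = -27$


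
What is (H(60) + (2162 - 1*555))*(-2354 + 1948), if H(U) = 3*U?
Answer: -725522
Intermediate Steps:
(H(60) + (2162 - 1*555))*(-2354 + 1948) = (3*60 + (2162 - 1*555))*(-2354 + 1948) = (180 + (2162 - 555))*(-406) = (180 + 1607)*(-406) = 1787*(-406) = -725522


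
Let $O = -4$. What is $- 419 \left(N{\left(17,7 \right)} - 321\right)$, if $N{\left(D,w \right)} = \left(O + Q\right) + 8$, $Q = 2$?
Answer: $131985$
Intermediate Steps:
$N{\left(D,w \right)} = 6$ ($N{\left(D,w \right)} = \left(-4 + 2\right) + 8 = -2 + 8 = 6$)
$- 419 \left(N{\left(17,7 \right)} - 321\right) = - 419 \left(6 - 321\right) = \left(-419\right) \left(-315\right) = 131985$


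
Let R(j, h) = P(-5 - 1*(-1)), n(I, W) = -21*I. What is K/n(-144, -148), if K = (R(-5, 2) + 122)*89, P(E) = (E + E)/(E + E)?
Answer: 3649/1008 ≈ 3.6200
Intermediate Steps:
P(E) = 1 (P(E) = (2*E)/((2*E)) = (2*E)*(1/(2*E)) = 1)
R(j, h) = 1
K = 10947 (K = (1 + 122)*89 = 123*89 = 10947)
K/n(-144, -148) = 10947/((-21*(-144))) = 10947/3024 = 10947*(1/3024) = 3649/1008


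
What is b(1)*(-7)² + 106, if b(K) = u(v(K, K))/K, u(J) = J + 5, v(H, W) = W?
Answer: 400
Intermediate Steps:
u(J) = 5 + J
b(K) = (5 + K)/K
b(1)*(-7)² + 106 = ((5 + 1)/1)*(-7)² + 106 = (1*6)*49 + 106 = 6*49 + 106 = 294 + 106 = 400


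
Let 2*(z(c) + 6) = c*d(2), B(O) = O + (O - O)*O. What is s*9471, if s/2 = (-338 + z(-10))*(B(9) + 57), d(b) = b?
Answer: -442560888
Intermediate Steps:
B(O) = O (B(O) = O + 0*O = O + 0 = O)
z(c) = -6 + c (z(c) = -6 + (c*2)/2 = -6 + (2*c)/2 = -6 + c)
s = -46728 (s = 2*((-338 + (-6 - 10))*(9 + 57)) = 2*((-338 - 16)*66) = 2*(-354*66) = 2*(-23364) = -46728)
s*9471 = -46728*9471 = -442560888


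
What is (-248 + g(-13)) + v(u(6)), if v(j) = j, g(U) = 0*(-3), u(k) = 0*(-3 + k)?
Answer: -248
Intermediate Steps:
u(k) = 0
g(U) = 0
(-248 + g(-13)) + v(u(6)) = (-248 + 0) + 0 = -248 + 0 = -248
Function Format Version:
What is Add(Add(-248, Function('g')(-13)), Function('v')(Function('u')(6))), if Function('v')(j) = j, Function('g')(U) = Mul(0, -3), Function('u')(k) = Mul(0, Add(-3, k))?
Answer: -248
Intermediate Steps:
Function('u')(k) = 0
Function('g')(U) = 0
Add(Add(-248, Function('g')(-13)), Function('v')(Function('u')(6))) = Add(Add(-248, 0), 0) = Add(-248, 0) = -248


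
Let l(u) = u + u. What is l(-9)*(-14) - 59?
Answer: 193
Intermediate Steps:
l(u) = 2*u
l(-9)*(-14) - 59 = (2*(-9))*(-14) - 59 = -18*(-14) - 59 = 252 - 59 = 193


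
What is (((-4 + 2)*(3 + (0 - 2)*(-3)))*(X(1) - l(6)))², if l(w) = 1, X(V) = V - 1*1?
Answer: 324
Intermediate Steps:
X(V) = -1 + V (X(V) = V - 1 = -1 + V)
(((-4 + 2)*(3 + (0 - 2)*(-3)))*(X(1) - l(6)))² = (((-4 + 2)*(3 + (0 - 2)*(-3)))*((-1 + 1) - 1*1))² = ((-2*(3 - 2*(-3)))*(0 - 1))² = (-2*(3 + 6)*(-1))² = (-2*9*(-1))² = (-18*(-1))² = 18² = 324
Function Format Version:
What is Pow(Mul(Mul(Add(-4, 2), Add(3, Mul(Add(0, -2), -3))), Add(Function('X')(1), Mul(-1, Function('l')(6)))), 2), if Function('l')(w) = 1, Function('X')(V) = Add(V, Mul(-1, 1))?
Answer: 324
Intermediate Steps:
Function('X')(V) = Add(-1, V) (Function('X')(V) = Add(V, -1) = Add(-1, V))
Pow(Mul(Mul(Add(-4, 2), Add(3, Mul(Add(0, -2), -3))), Add(Function('X')(1), Mul(-1, Function('l')(6)))), 2) = Pow(Mul(Mul(Add(-4, 2), Add(3, Mul(Add(0, -2), -3))), Add(Add(-1, 1), Mul(-1, 1))), 2) = Pow(Mul(Mul(-2, Add(3, Mul(-2, -3))), Add(0, -1)), 2) = Pow(Mul(Mul(-2, Add(3, 6)), -1), 2) = Pow(Mul(Mul(-2, 9), -1), 2) = Pow(Mul(-18, -1), 2) = Pow(18, 2) = 324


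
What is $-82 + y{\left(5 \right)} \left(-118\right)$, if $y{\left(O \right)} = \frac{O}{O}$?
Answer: $-200$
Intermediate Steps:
$y{\left(O \right)} = 1$
$-82 + y{\left(5 \right)} \left(-118\right) = -82 + 1 \left(-118\right) = -82 - 118 = -200$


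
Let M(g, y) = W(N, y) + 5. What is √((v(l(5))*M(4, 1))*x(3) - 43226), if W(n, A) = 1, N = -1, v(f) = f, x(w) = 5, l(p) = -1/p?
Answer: 4*I*√2702 ≈ 207.92*I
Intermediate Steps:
M(g, y) = 6 (M(g, y) = 1 + 5 = 6)
√((v(l(5))*M(4, 1))*x(3) - 43226) = √((-1/5*6)*5 - 43226) = √((-1*⅕*6)*5 - 43226) = √(-⅕*6*5 - 43226) = √(-6/5*5 - 43226) = √(-6 - 43226) = √(-43232) = 4*I*√2702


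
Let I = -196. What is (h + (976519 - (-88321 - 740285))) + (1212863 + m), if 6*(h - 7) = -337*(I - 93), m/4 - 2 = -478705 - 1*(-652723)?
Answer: 22381843/6 ≈ 3.7303e+6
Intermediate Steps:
m = 696080 (m = 8 + 4*(-478705 - 1*(-652723)) = 8 + 4*(-478705 + 652723) = 8 + 4*174018 = 8 + 696072 = 696080)
h = 97435/6 (h = 7 + (-337*(-196 - 93))/6 = 7 + (-337*(-289))/6 = 7 + (⅙)*97393 = 7 + 97393/6 = 97435/6 ≈ 16239.)
(h + (976519 - (-88321 - 740285))) + (1212863 + m) = (97435/6 + (976519 - (-88321 - 740285))) + (1212863 + 696080) = (97435/6 + (976519 - 1*(-828606))) + 1908943 = (97435/6 + (976519 + 828606)) + 1908943 = (97435/6 + 1805125) + 1908943 = 10928185/6 + 1908943 = 22381843/6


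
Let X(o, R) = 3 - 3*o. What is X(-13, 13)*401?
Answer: 16842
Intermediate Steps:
X(-13, 13)*401 = (3 - 3*(-13))*401 = (3 + 39)*401 = 42*401 = 16842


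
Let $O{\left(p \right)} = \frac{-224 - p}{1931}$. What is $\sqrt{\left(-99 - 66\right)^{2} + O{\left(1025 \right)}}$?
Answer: $\frac{\sqrt{101513106406}}{1931} \approx 165.0$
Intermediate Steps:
$O{\left(p \right)} = - \frac{224}{1931} - \frac{p}{1931}$ ($O{\left(p \right)} = \left(-224 - p\right) \frac{1}{1931} = - \frac{224}{1931} - \frac{p}{1931}$)
$\sqrt{\left(-99 - 66\right)^{2} + O{\left(1025 \right)}} = \sqrt{\left(-99 - 66\right)^{2} - \frac{1249}{1931}} = \sqrt{\left(-165\right)^{2} - \frac{1249}{1931}} = \sqrt{27225 - \frac{1249}{1931}} = \sqrt{\frac{52570226}{1931}} = \frac{\sqrt{101513106406}}{1931}$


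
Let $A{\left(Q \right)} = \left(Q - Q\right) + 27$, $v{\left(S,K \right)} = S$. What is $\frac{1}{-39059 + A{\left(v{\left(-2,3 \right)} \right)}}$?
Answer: $- \frac{1}{39032} \approx -2.562 \cdot 10^{-5}$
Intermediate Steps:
$A{\left(Q \right)} = 27$ ($A{\left(Q \right)} = 0 + 27 = 27$)
$\frac{1}{-39059 + A{\left(v{\left(-2,3 \right)} \right)}} = \frac{1}{-39059 + 27} = \frac{1}{-39032} = - \frac{1}{39032}$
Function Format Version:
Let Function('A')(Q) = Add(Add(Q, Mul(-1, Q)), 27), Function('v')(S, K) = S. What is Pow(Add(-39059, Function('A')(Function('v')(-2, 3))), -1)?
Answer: Rational(-1, 39032) ≈ -2.5620e-5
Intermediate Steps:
Function('A')(Q) = 27 (Function('A')(Q) = Add(0, 27) = 27)
Pow(Add(-39059, Function('A')(Function('v')(-2, 3))), -1) = Pow(Add(-39059, 27), -1) = Pow(-39032, -1) = Rational(-1, 39032)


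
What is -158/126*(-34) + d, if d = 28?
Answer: 4450/63 ≈ 70.635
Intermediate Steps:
-158/126*(-34) + d = -158/126*(-34) + 28 = -158*1/126*(-34) + 28 = -79/63*(-34) + 28 = 2686/63 + 28 = 4450/63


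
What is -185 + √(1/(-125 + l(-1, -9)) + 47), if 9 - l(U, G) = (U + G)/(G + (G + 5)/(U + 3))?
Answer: -185 + √77714266/1286 ≈ -178.15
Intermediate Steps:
l(U, G) = 9 - (G + U)/(G + (5 + G)/(3 + U)) (l(U, G) = 9 - (U + G)/(G + (G + 5)/(U + 3)) = 9 - (G + U)/(G + (5 + G)/(3 + U)))
-185 + √(1/(-125 + l(-1, -9)) + 47) = -185 + √(1/(-125 + (45 - 1*(-1)² - 3*(-1) + 33*(-9) + 8*(-9)*(-1))/(5 + 4*(-9) - 9*(-1))) + 47) = -185 + √(1/(-125 + (45 - 1*1 + 3 - 297 + 72)/(5 - 36 + 9)) + 47) = -185 + √(1/(-125 + (45 - 1 + 3 - 297 + 72)/(-22)) + 47) = -185 + √(1/(-125 - 1/22*(-178)) + 47) = -185 + √(1/(-125 + 89/11) + 47) = -185 + √(1/(-1286/11) + 47) = -185 + √(-11/1286 + 47) = -185 + √(60431/1286) = -185 + √77714266/1286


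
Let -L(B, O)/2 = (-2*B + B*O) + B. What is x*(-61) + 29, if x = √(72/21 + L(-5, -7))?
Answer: 29 - 122*I*√938/7 ≈ 29.0 - 533.78*I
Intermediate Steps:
L(B, O) = 2*B - 2*B*O (L(B, O) = -2*((-2*B + B*O) + B) = -2*(-B + B*O) = 2*B - 2*B*O)
x = 2*I*√938/7 (x = √(72/21 + 2*(-5)*(1 - 1*(-7))) = √(72*(1/21) + 2*(-5)*(1 + 7)) = √(24/7 + 2*(-5)*8) = √(24/7 - 80) = √(-536/7) = 2*I*√938/7 ≈ 8.7505*I)
x*(-61) + 29 = (2*I*√938/7)*(-61) + 29 = -122*I*√938/7 + 29 = 29 - 122*I*√938/7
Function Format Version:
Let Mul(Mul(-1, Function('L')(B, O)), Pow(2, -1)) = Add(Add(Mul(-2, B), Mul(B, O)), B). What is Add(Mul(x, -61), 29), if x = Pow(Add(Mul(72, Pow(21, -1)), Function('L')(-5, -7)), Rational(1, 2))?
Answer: Add(29, Mul(Rational(-122, 7), I, Pow(938, Rational(1, 2)))) ≈ Add(29.000, Mul(-533.78, I))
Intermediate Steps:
Function('L')(B, O) = Add(Mul(2, B), Mul(-2, B, O)) (Function('L')(B, O) = Mul(-2, Add(Add(Mul(-2, B), Mul(B, O)), B)) = Mul(-2, Add(Mul(-1, B), Mul(B, O))) = Add(Mul(2, B), Mul(-2, B, O)))
x = Mul(Rational(2, 7), I, Pow(938, Rational(1, 2))) (x = Pow(Add(Mul(72, Pow(21, -1)), Mul(2, -5, Add(1, Mul(-1, -7)))), Rational(1, 2)) = Pow(Add(Mul(72, Rational(1, 21)), Mul(2, -5, Add(1, 7))), Rational(1, 2)) = Pow(Add(Rational(24, 7), Mul(2, -5, 8)), Rational(1, 2)) = Pow(Add(Rational(24, 7), -80), Rational(1, 2)) = Pow(Rational(-536, 7), Rational(1, 2)) = Mul(Rational(2, 7), I, Pow(938, Rational(1, 2))) ≈ Mul(8.7505, I))
Add(Mul(x, -61), 29) = Add(Mul(Mul(Rational(2, 7), I, Pow(938, Rational(1, 2))), -61), 29) = Add(Mul(Rational(-122, 7), I, Pow(938, Rational(1, 2))), 29) = Add(29, Mul(Rational(-122, 7), I, Pow(938, Rational(1, 2))))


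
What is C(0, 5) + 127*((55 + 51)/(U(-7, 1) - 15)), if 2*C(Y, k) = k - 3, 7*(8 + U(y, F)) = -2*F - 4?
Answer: -94067/167 ≈ -563.28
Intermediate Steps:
U(y, F) = -60/7 - 2*F/7 (U(y, F) = -8 + (-2*F - 4)/7 = -8 + (-4 - 2*F)/7 = -8 + (-4/7 - 2*F/7) = -60/7 - 2*F/7)
C(Y, k) = -3/2 + k/2 (C(Y, k) = (k - 3)/2 = (-3 + k)/2 = -3/2 + k/2)
C(0, 5) + 127*((55 + 51)/(U(-7, 1) - 15)) = (-3/2 + (½)*5) + 127*((55 + 51)/((-60/7 - 2/7*1) - 15)) = (-3/2 + 5/2) + 127*(106/((-60/7 - 2/7) - 15)) = 1 + 127*(106/(-62/7 - 15)) = 1 + 127*(106/(-167/7)) = 1 + 127*(106*(-7/167)) = 1 + 127*(-742/167) = 1 - 94234/167 = -94067/167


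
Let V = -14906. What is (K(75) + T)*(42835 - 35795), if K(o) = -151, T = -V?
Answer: 103875200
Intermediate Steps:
T = 14906 (T = -1*(-14906) = 14906)
(K(75) + T)*(42835 - 35795) = (-151 + 14906)*(42835 - 35795) = 14755*7040 = 103875200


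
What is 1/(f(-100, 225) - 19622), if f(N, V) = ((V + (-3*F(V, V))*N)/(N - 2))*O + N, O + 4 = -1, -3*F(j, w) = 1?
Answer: -102/2011019 ≈ -5.0721e-5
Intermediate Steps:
F(j, w) = -⅓ (F(j, w) = -⅓*1 = -⅓)
O = -5 (O = -4 - 1 = -5)
f(N, V) = N - 5*(N + V)/(-2 + N) (f(N, V) = ((V + (-3*(-⅓))*N)/(N - 2))*(-5) + N = ((V + 1*N)/(-2 + N))*(-5) + N = ((V + N)/(-2 + N))*(-5) + N = ((N + V)/(-2 + N))*(-5) + N = -5*(N + V)/(-2 + N) + N = N - 5*(N + V)/(-2 + N))
1/(f(-100, 225) - 19622) = 1/(((-100)² - 7*(-100) - 5*225)/(-2 - 100) - 19622) = 1/((10000 + 700 - 1125)/(-102) - 19622) = 1/(-1/102*9575 - 19622) = 1/(-9575/102 - 19622) = 1/(-2011019/102) = -102/2011019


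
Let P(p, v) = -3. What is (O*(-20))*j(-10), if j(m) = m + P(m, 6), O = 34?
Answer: 8840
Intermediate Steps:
j(m) = -3 + m (j(m) = m - 3 = -3 + m)
(O*(-20))*j(-10) = (34*(-20))*(-3 - 10) = -680*(-13) = 8840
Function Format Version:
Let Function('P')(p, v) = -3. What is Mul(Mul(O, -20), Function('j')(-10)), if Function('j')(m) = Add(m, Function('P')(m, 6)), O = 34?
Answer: 8840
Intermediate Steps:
Function('j')(m) = Add(-3, m) (Function('j')(m) = Add(m, -3) = Add(-3, m))
Mul(Mul(O, -20), Function('j')(-10)) = Mul(Mul(34, -20), Add(-3, -10)) = Mul(-680, -13) = 8840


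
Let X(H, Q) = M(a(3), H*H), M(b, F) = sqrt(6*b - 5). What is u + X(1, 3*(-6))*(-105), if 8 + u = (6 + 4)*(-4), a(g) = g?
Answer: -48 - 105*sqrt(13) ≈ -426.58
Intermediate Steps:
u = -48 (u = -8 + (6 + 4)*(-4) = -8 + 10*(-4) = -8 - 40 = -48)
M(b, F) = sqrt(-5 + 6*b)
X(H, Q) = sqrt(13) (X(H, Q) = sqrt(-5 + 6*3) = sqrt(-5 + 18) = sqrt(13))
u + X(1, 3*(-6))*(-105) = -48 + sqrt(13)*(-105) = -48 - 105*sqrt(13)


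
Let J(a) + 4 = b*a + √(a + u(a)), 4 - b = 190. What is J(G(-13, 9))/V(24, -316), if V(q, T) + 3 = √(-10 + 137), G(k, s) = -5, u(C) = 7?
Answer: 1389/59 + √254/118 + 3*√2/118 + 463*√127/59 ≈ 112.15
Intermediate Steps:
b = -186 (b = 4 - 1*190 = 4 - 190 = -186)
V(q, T) = -3 + √127 (V(q, T) = -3 + √(-10 + 137) = -3 + √127)
J(a) = -4 + √(7 + a) - 186*a (J(a) = -4 + (-186*a + √(a + 7)) = -4 + (-186*a + √(7 + a)) = -4 + (√(7 + a) - 186*a) = -4 + √(7 + a) - 186*a)
J(G(-13, 9))/V(24, -316) = (-4 + √(7 - 5) - 186*(-5))/(-3 + √127) = (-4 + √2 + 930)/(-3 + √127) = (926 + √2)/(-3 + √127)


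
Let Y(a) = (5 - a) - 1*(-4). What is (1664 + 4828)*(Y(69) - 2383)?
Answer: -15859956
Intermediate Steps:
Y(a) = 9 - a (Y(a) = (5 - a) + 4 = 9 - a)
(1664 + 4828)*(Y(69) - 2383) = (1664 + 4828)*((9 - 1*69) - 2383) = 6492*((9 - 69) - 2383) = 6492*(-60 - 2383) = 6492*(-2443) = -15859956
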